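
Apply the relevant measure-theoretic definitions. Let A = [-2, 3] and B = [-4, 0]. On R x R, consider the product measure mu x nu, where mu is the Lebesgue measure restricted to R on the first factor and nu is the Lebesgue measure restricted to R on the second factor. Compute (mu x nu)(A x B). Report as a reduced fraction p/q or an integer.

For a measurable rectangle A x B, the product measure satisfies
  (mu x nu)(A x B) = mu(A) * nu(B).
  mu(A) = 5.
  nu(B) = 4.
  (mu x nu)(A x B) = 5 * 4 = 20.

20


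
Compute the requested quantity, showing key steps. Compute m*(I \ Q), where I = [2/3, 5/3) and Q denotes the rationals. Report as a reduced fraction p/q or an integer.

The interval I = [2/3, 5/3) has m(I) = 5/3 - 2/3 = 1 (endpoints are measure-zero, so open/closed/half-open agree). Write I = (I cap Q) u (I \ Q). The rationals in I are countable, so m*(I cap Q) = 0 (cover each rational by intervals whose total length is arbitrarily small). By countable subadditivity m*(I) <= m*(I cap Q) + m*(I \ Q), hence m*(I \ Q) >= m(I) = 1. The reverse inequality m*(I \ Q) <= m*(I) = 1 is trivial since (I \ Q) is a subset of I. Therefore m*(I \ Q) = 1.

1


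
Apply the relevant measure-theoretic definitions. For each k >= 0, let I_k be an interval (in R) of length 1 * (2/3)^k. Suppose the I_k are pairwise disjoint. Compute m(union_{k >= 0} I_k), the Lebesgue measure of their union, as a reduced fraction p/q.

By countable additivity of the Lebesgue measure on pairwise disjoint measurable sets,
  m(union_{k >= 0} I_k) = sum_{k >= 0} m(I_k) = sum_{k >= 0} a * r^k,
  with a = 1 and r = 2/3.
Since 0 < r = 2/3 < 1, the geometric series converges:
  sum_{k >= 0} a * r^k = a / (1 - r).
  = 1 / (1 - 2/3)
  = 1 / (1/3)
  = 3.

3


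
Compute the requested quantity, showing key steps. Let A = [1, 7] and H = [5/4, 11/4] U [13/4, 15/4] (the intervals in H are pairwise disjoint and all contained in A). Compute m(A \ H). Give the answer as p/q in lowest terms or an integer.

The ambient interval has length m(A) = 7 - 1 = 6.
Since the holes are disjoint and sit inside A, by finite additivity
  m(H) = sum_i (b_i - a_i), and m(A \ H) = m(A) - m(H).
Computing the hole measures:
  m(H_1) = 11/4 - 5/4 = 3/2.
  m(H_2) = 15/4 - 13/4 = 1/2.
Summed: m(H) = 3/2 + 1/2 = 2.
So m(A \ H) = 6 - 2 = 4.

4


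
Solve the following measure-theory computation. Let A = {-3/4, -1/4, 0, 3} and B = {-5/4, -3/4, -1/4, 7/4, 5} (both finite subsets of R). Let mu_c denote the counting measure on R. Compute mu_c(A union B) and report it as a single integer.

Counting measure on a finite set equals cardinality. By inclusion-exclusion, |A union B| = |A| + |B| - |A cap B|.
|A| = 4, |B| = 5, |A cap B| = 2.
So mu_c(A union B) = 4 + 5 - 2 = 7.

7


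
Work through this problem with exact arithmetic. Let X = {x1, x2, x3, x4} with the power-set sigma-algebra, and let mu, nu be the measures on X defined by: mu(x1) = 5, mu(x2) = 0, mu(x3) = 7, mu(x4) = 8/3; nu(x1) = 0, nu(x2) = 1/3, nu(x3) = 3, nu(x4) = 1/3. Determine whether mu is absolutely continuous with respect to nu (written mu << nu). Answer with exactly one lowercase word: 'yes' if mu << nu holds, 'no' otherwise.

mu << nu means: every nu-null measurable set is also mu-null; equivalently, for every atom x, if nu({x}) = 0 then mu({x}) = 0.
Checking each atom:
  x1: nu = 0, mu = 5 > 0 -> violates mu << nu.
  x2: nu = 1/3 > 0 -> no constraint.
  x3: nu = 3 > 0 -> no constraint.
  x4: nu = 1/3 > 0 -> no constraint.
The atom(s) x1 violate the condition (nu = 0 but mu > 0). Therefore mu is NOT absolutely continuous w.r.t. nu.

no


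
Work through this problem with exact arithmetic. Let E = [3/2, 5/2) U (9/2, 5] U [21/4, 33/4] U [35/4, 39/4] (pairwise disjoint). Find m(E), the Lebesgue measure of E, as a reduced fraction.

For pairwise disjoint intervals, m(union_i I_i) = sum_i m(I_i),
and m is invariant under swapping open/closed endpoints (single points have measure 0).
So m(E) = sum_i (b_i - a_i).
  I_1 has length 5/2 - 3/2 = 1.
  I_2 has length 5 - 9/2 = 1/2.
  I_3 has length 33/4 - 21/4 = 3.
  I_4 has length 39/4 - 35/4 = 1.
Summing:
  m(E) = 1 + 1/2 + 3 + 1 = 11/2.

11/2


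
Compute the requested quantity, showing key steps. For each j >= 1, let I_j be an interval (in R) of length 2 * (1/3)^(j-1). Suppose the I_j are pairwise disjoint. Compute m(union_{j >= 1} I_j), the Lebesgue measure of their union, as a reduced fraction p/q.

By countable additivity of the Lebesgue measure on pairwise disjoint measurable sets,
  m(union_{j >= 1} I_j) = sum_{j >= 1} m(I_j) = sum_{j >= 1} a * r^(j-1),
  with a = 2 and r = 1/3.
Since 0 < r = 1/3 < 1, the geometric series converges:
  sum_{j >= 1} a * r^(j-1) = a / (1 - r).
  = 2 / (1 - 1/3)
  = 2 / (2/3)
  = 3.

3


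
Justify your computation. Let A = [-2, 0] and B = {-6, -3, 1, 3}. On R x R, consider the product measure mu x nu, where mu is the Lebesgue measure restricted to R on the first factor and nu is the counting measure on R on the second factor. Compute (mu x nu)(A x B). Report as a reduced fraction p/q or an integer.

For a measurable rectangle A x B, the product measure satisfies
  (mu x nu)(A x B) = mu(A) * nu(B).
  mu(A) = 2.
  nu(B) = 4.
  (mu x nu)(A x B) = 2 * 4 = 8.

8


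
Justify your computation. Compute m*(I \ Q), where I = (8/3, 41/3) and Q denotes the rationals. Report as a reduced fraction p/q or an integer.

The interval I = (8/3, 41/3) has m(I) = 41/3 - 8/3 = 11 (endpoints are measure-zero, so open/closed/half-open agree). Write I = (I cap Q) u (I \ Q). The rationals in I are countable, so m*(I cap Q) = 0 (cover each rational by intervals whose total length is arbitrarily small). By countable subadditivity m*(I) <= m*(I cap Q) + m*(I \ Q), hence m*(I \ Q) >= m(I) = 11. The reverse inequality m*(I \ Q) <= m*(I) = 11 is trivial since (I \ Q) is a subset of I. Therefore m*(I \ Q) = 11.

11


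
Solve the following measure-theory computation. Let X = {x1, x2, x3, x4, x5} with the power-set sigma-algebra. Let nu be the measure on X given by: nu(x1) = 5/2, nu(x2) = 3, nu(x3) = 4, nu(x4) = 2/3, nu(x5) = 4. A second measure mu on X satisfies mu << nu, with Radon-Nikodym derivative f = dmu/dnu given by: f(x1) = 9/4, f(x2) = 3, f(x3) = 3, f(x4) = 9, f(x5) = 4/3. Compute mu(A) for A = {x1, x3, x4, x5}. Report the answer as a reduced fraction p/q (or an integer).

By the defining property of the Radon-Nikodym derivative, for every measurable set A,
  mu(A) = integral_A f dnu.
Since nu is a discrete measure concentrated on the atoms of X, the integral over A reduces to the sum
  mu(A) = sum_{x in A} f(x) * nu({x}).
Computing each term:
  x1: f(x1) * nu(x1) = 9/4 * 5/2 = 45/8.
  x3: f(x3) * nu(x3) = 3 * 4 = 12.
  x4: f(x4) * nu(x4) = 9 * 2/3 = 6.
  x5: f(x5) * nu(x5) = 4/3 * 4 = 16/3.
Summing: mu(A) = 45/8 + 12 + 6 + 16/3 = 695/24.

695/24


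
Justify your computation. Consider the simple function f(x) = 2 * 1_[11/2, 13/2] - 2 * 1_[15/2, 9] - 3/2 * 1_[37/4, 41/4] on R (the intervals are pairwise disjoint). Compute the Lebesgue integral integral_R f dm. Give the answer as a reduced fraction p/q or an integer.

For a simple function f = sum_i c_i * 1_{A_i} with disjoint A_i,
  integral f dm = sum_i c_i * m(A_i).
Lengths of the A_i:
  m(A_1) = 13/2 - 11/2 = 1.
  m(A_2) = 9 - 15/2 = 3/2.
  m(A_3) = 41/4 - 37/4 = 1.
Contributions c_i * m(A_i):
  (2) * (1) = 2.
  (-2) * (3/2) = -3.
  (-3/2) * (1) = -3/2.
Total: 2 - 3 - 3/2 = -5/2.

-5/2


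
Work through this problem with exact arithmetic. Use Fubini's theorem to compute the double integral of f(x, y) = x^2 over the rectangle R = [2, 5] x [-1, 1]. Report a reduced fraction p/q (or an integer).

f(x, y) is a tensor product of a function of x and a function of y, and both factors are bounded continuous (hence Lebesgue integrable) on the rectangle, so Fubini's theorem applies:
  integral_R f d(m x m) = (integral_a1^b1 x^2 dx) * (integral_a2^b2 1 dy).
Inner integral in x: integral_{2}^{5} x^2 dx = (5^3 - 2^3)/3
  = 39.
Inner integral in y: integral_{-1}^{1} 1 dy = (1^1 - (-1)^1)/1
  = 2.
Product: (39) * (2) = 78.

78


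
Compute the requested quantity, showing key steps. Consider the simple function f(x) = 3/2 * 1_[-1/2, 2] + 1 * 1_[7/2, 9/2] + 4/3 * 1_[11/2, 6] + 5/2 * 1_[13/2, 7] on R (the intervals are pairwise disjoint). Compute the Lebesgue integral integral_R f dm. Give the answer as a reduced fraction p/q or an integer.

For a simple function f = sum_i c_i * 1_{A_i} with disjoint A_i,
  integral f dm = sum_i c_i * m(A_i).
Lengths of the A_i:
  m(A_1) = 2 - (-1/2) = 5/2.
  m(A_2) = 9/2 - 7/2 = 1.
  m(A_3) = 6 - 11/2 = 1/2.
  m(A_4) = 7 - 13/2 = 1/2.
Contributions c_i * m(A_i):
  (3/2) * (5/2) = 15/4.
  (1) * (1) = 1.
  (4/3) * (1/2) = 2/3.
  (5/2) * (1/2) = 5/4.
Total: 15/4 + 1 + 2/3 + 5/4 = 20/3.

20/3


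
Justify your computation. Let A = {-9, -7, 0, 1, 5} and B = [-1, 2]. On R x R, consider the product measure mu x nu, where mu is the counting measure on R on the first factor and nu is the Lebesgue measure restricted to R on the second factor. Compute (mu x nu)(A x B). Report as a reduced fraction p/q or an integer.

For a measurable rectangle A x B, the product measure satisfies
  (mu x nu)(A x B) = mu(A) * nu(B).
  mu(A) = 5.
  nu(B) = 3.
  (mu x nu)(A x B) = 5 * 3 = 15.

15


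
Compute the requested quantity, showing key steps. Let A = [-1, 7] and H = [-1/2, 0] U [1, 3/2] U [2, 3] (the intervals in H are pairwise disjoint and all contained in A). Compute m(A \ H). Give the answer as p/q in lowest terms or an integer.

The ambient interval has length m(A) = 7 - (-1) = 8.
Since the holes are disjoint and sit inside A, by finite additivity
  m(H) = sum_i (b_i - a_i), and m(A \ H) = m(A) - m(H).
Computing the hole measures:
  m(H_1) = 0 - (-1/2) = 1/2.
  m(H_2) = 3/2 - 1 = 1/2.
  m(H_3) = 3 - 2 = 1.
Summed: m(H) = 1/2 + 1/2 + 1 = 2.
So m(A \ H) = 8 - 2 = 6.

6


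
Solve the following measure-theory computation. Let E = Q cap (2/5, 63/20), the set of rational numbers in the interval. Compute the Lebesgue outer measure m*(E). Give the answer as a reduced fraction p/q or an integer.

The set Q cap (2/5, 63/20) is countable (a subset of the countable set Q). Lebesgue outer measure of any countable set is 0: each singleton {q} has m*({q}) = 0, and by countable subadditivity m*(union_k {q_k}) <= sum_k m*({q_k}) = sum_k 0 = 0. The reverse inequality m*(E) >= 0 is automatic. So m*(Q cap (2/5, 63/20)) = 0.

0


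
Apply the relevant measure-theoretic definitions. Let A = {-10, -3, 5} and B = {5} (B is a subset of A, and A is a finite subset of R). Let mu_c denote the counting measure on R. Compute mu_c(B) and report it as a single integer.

Counting measure assigns mu_c(E) = |E| (number of elements) when E is finite.
B has 1 element(s), so mu_c(B) = 1.

1


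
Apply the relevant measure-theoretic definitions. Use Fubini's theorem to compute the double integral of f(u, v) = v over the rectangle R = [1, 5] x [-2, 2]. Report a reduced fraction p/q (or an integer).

f(u, v) is a tensor product of a function of u and a function of v, and both factors are bounded continuous (hence Lebesgue integrable) on the rectangle, so Fubini's theorem applies:
  integral_R f d(m x m) = (integral_a1^b1 1 du) * (integral_a2^b2 v dv).
Inner integral in u: integral_{1}^{5} 1 du = (5^1 - 1^1)/1
  = 4.
Inner integral in v: integral_{-2}^{2} v dv = (2^2 - (-2)^2)/2
  = 0.
Product: (4) * (0) = 0.

0


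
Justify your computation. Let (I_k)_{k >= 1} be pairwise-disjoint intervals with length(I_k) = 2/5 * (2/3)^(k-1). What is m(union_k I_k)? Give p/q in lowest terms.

By countable additivity of the Lebesgue measure on pairwise disjoint measurable sets,
  m(union_{k >= 1} I_k) = sum_{k >= 1} m(I_k) = sum_{k >= 1} a * r^(k-1),
  with a = 2/5 and r = 2/3.
Since 0 < r = 2/3 < 1, the geometric series converges:
  sum_{k >= 1} a * r^(k-1) = a / (1 - r).
  = 2/5 / (1 - 2/3)
  = 2/5 / (1/3)
  = 6/5.

6/5


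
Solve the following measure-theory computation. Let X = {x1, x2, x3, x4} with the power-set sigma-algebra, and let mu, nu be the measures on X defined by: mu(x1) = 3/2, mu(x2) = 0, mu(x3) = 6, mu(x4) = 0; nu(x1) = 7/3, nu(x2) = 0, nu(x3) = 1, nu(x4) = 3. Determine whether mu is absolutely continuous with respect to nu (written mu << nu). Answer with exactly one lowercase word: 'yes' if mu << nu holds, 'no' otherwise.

mu << nu means: every nu-null measurable set is also mu-null; equivalently, for every atom x, if nu({x}) = 0 then mu({x}) = 0.
Checking each atom:
  x1: nu = 7/3 > 0 -> no constraint.
  x2: nu = 0, mu = 0 -> consistent with mu << nu.
  x3: nu = 1 > 0 -> no constraint.
  x4: nu = 3 > 0 -> no constraint.
No atom violates the condition. Therefore mu << nu.

yes


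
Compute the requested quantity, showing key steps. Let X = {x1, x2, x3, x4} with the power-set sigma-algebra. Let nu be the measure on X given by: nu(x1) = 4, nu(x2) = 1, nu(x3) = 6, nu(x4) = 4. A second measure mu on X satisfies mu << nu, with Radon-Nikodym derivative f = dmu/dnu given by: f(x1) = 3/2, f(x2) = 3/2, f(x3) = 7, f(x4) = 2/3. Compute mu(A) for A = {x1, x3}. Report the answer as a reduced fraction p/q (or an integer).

By the defining property of the Radon-Nikodym derivative, for every measurable set A,
  mu(A) = integral_A f dnu.
Since nu is a discrete measure concentrated on the atoms of X, the integral over A reduces to the sum
  mu(A) = sum_{x in A} f(x) * nu({x}).
Computing each term:
  x1: f(x1) * nu(x1) = 3/2 * 4 = 6.
  x3: f(x3) * nu(x3) = 7 * 6 = 42.
Summing: mu(A) = 6 + 42 = 48.

48


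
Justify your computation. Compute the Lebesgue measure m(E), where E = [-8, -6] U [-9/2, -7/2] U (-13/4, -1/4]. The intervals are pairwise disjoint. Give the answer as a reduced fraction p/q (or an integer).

For pairwise disjoint intervals, m(union_i I_i) = sum_i m(I_i),
and m is invariant under swapping open/closed endpoints (single points have measure 0).
So m(E) = sum_i (b_i - a_i).
  I_1 has length -6 - (-8) = 2.
  I_2 has length -7/2 - (-9/2) = 1.
  I_3 has length -1/4 - (-13/4) = 3.
Summing:
  m(E) = 2 + 1 + 3 = 6.

6


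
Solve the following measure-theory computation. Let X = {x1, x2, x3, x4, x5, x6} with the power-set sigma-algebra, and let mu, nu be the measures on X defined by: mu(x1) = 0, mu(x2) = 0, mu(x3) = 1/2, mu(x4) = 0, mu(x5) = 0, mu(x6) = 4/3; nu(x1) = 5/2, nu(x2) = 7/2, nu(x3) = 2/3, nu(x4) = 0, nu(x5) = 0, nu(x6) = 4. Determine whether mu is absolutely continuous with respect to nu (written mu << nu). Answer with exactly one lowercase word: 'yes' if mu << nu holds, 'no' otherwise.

mu << nu means: every nu-null measurable set is also mu-null; equivalently, for every atom x, if nu({x}) = 0 then mu({x}) = 0.
Checking each atom:
  x1: nu = 5/2 > 0 -> no constraint.
  x2: nu = 7/2 > 0 -> no constraint.
  x3: nu = 2/3 > 0 -> no constraint.
  x4: nu = 0, mu = 0 -> consistent with mu << nu.
  x5: nu = 0, mu = 0 -> consistent with mu << nu.
  x6: nu = 4 > 0 -> no constraint.
No atom violates the condition. Therefore mu << nu.

yes


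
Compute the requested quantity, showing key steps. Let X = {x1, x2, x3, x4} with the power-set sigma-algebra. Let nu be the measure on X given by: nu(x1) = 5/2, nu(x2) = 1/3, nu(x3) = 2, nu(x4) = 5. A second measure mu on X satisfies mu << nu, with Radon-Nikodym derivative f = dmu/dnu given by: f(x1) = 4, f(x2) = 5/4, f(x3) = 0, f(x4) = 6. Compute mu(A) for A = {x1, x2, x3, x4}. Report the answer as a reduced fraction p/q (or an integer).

By the defining property of the Radon-Nikodym derivative, for every measurable set A,
  mu(A) = integral_A f dnu.
Since nu is a discrete measure concentrated on the atoms of X, the integral over A reduces to the sum
  mu(A) = sum_{x in A} f(x) * nu({x}).
Computing each term:
  x1: f(x1) * nu(x1) = 4 * 5/2 = 10.
  x2: f(x2) * nu(x2) = 5/4 * 1/3 = 5/12.
  x3: f(x3) * nu(x3) = 0 * 2 = 0.
  x4: f(x4) * nu(x4) = 6 * 5 = 30.
Summing: mu(A) = 10 + 5/12 + 0 + 30 = 485/12.

485/12


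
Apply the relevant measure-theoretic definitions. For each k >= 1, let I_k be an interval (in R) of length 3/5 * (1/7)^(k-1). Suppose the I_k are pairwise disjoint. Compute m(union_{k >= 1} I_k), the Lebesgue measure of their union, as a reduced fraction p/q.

By countable additivity of the Lebesgue measure on pairwise disjoint measurable sets,
  m(union_{k >= 1} I_k) = sum_{k >= 1} m(I_k) = sum_{k >= 1} a * r^(k-1),
  with a = 3/5 and r = 1/7.
Since 0 < r = 1/7 < 1, the geometric series converges:
  sum_{k >= 1} a * r^(k-1) = a / (1 - r).
  = 3/5 / (1 - 1/7)
  = 3/5 / (6/7)
  = 7/10.

7/10


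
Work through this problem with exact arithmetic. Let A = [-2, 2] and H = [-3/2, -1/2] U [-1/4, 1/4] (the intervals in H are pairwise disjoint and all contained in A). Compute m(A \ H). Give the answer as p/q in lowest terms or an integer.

The ambient interval has length m(A) = 2 - (-2) = 4.
Since the holes are disjoint and sit inside A, by finite additivity
  m(H) = sum_i (b_i - a_i), and m(A \ H) = m(A) - m(H).
Computing the hole measures:
  m(H_1) = -1/2 - (-3/2) = 1.
  m(H_2) = 1/4 - (-1/4) = 1/2.
Summed: m(H) = 1 + 1/2 = 3/2.
So m(A \ H) = 4 - 3/2 = 5/2.

5/2


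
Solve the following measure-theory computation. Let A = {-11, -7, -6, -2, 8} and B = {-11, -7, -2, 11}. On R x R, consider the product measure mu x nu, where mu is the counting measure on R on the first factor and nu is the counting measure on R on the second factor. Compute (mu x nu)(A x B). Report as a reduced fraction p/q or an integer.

For a measurable rectangle A x B, the product measure satisfies
  (mu x nu)(A x B) = mu(A) * nu(B).
  mu(A) = 5.
  nu(B) = 4.
  (mu x nu)(A x B) = 5 * 4 = 20.

20


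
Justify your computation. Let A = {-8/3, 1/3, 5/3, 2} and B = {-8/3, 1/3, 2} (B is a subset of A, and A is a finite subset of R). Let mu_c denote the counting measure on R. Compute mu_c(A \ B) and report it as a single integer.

Counting measure assigns mu_c(E) = |E| (number of elements) when E is finite. For B subset A, A \ B is the set of elements of A not in B, so |A \ B| = |A| - |B|.
|A| = 4, |B| = 3, so mu_c(A \ B) = 4 - 3 = 1.

1


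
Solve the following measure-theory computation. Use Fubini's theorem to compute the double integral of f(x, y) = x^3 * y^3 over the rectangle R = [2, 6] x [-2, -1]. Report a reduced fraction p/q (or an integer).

f(x, y) is a tensor product of a function of x and a function of y, and both factors are bounded continuous (hence Lebesgue integrable) on the rectangle, so Fubini's theorem applies:
  integral_R f d(m x m) = (integral_a1^b1 x^3 dx) * (integral_a2^b2 y^3 dy).
Inner integral in x: integral_{2}^{6} x^3 dx = (6^4 - 2^4)/4
  = 320.
Inner integral in y: integral_{-2}^{-1} y^3 dy = ((-1)^4 - (-2)^4)/4
  = -15/4.
Product: (320) * (-15/4) = -1200.

-1200


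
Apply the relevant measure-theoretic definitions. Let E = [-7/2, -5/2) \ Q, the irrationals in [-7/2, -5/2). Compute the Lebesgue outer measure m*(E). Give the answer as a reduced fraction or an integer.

The interval I = [-7/2, -5/2) has m(I) = -5/2 - (-7/2) = 1 (endpoints are measure-zero, so open/closed/half-open agree). Write I = (I cap Q) u (I \ Q). The rationals in I are countable, so m*(I cap Q) = 0 (cover each rational by intervals whose total length is arbitrarily small). By countable subadditivity m*(I) <= m*(I cap Q) + m*(I \ Q), hence m*(I \ Q) >= m(I) = 1. The reverse inequality m*(I \ Q) <= m*(I) = 1 is trivial since (I \ Q) is a subset of I. Therefore m*(I \ Q) = 1.

1


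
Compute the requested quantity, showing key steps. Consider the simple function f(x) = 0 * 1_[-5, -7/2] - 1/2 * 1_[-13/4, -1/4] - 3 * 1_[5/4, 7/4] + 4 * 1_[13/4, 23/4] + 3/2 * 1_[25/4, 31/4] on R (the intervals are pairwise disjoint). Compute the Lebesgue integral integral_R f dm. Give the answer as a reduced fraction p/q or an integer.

For a simple function f = sum_i c_i * 1_{A_i} with disjoint A_i,
  integral f dm = sum_i c_i * m(A_i).
Lengths of the A_i:
  m(A_1) = -7/2 - (-5) = 3/2.
  m(A_2) = -1/4 - (-13/4) = 3.
  m(A_3) = 7/4 - 5/4 = 1/2.
  m(A_4) = 23/4 - 13/4 = 5/2.
  m(A_5) = 31/4 - 25/4 = 3/2.
Contributions c_i * m(A_i):
  (0) * (3/2) = 0.
  (-1/2) * (3) = -3/2.
  (-3) * (1/2) = -3/2.
  (4) * (5/2) = 10.
  (3/2) * (3/2) = 9/4.
Total: 0 - 3/2 - 3/2 + 10 + 9/4 = 37/4.

37/4


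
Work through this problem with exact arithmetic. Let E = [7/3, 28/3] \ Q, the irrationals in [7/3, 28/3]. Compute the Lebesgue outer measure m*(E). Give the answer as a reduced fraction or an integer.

The interval I = [7/3, 28/3] has m(I) = 28/3 - 7/3 = 7 (endpoints are measure-zero, so open/closed/half-open agree). Write I = (I cap Q) u (I \ Q). The rationals in I are countable, so m*(I cap Q) = 0 (cover each rational by intervals whose total length is arbitrarily small). By countable subadditivity m*(I) <= m*(I cap Q) + m*(I \ Q), hence m*(I \ Q) >= m(I) = 7. The reverse inequality m*(I \ Q) <= m*(I) = 7 is trivial since (I \ Q) is a subset of I. Therefore m*(I \ Q) = 7.

7


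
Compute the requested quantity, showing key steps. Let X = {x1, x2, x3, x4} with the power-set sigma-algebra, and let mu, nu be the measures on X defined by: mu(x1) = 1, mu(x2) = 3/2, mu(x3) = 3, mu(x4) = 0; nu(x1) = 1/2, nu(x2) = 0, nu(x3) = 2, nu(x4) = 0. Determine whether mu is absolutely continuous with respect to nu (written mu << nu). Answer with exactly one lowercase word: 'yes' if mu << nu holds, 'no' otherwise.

mu << nu means: every nu-null measurable set is also mu-null; equivalently, for every atom x, if nu({x}) = 0 then mu({x}) = 0.
Checking each atom:
  x1: nu = 1/2 > 0 -> no constraint.
  x2: nu = 0, mu = 3/2 > 0 -> violates mu << nu.
  x3: nu = 2 > 0 -> no constraint.
  x4: nu = 0, mu = 0 -> consistent with mu << nu.
The atom(s) x2 violate the condition (nu = 0 but mu > 0). Therefore mu is NOT absolutely continuous w.r.t. nu.

no


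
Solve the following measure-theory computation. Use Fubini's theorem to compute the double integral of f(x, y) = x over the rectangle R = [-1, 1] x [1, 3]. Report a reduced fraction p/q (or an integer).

f(x, y) is a tensor product of a function of x and a function of y, and both factors are bounded continuous (hence Lebesgue integrable) on the rectangle, so Fubini's theorem applies:
  integral_R f d(m x m) = (integral_a1^b1 x dx) * (integral_a2^b2 1 dy).
Inner integral in x: integral_{-1}^{1} x dx = (1^2 - (-1)^2)/2
  = 0.
Inner integral in y: integral_{1}^{3} 1 dy = (3^1 - 1^1)/1
  = 2.
Product: (0) * (2) = 0.

0


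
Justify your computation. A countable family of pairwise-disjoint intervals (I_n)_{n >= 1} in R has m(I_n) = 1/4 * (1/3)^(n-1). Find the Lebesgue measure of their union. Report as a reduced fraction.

By countable additivity of the Lebesgue measure on pairwise disjoint measurable sets,
  m(union_{n >= 1} I_n) = sum_{n >= 1} m(I_n) = sum_{n >= 1} a * r^(n-1),
  with a = 1/4 and r = 1/3.
Since 0 < r = 1/3 < 1, the geometric series converges:
  sum_{n >= 1} a * r^(n-1) = a / (1 - r).
  = 1/4 / (1 - 1/3)
  = 1/4 / (2/3)
  = 3/8.

3/8


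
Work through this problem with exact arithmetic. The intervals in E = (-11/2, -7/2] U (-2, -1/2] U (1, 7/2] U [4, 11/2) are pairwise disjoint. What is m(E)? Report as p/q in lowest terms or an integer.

For pairwise disjoint intervals, m(union_i I_i) = sum_i m(I_i),
and m is invariant under swapping open/closed endpoints (single points have measure 0).
So m(E) = sum_i (b_i - a_i).
  I_1 has length -7/2 - (-11/2) = 2.
  I_2 has length -1/2 - (-2) = 3/2.
  I_3 has length 7/2 - 1 = 5/2.
  I_4 has length 11/2 - 4 = 3/2.
Summing:
  m(E) = 2 + 3/2 + 5/2 + 3/2 = 15/2.

15/2


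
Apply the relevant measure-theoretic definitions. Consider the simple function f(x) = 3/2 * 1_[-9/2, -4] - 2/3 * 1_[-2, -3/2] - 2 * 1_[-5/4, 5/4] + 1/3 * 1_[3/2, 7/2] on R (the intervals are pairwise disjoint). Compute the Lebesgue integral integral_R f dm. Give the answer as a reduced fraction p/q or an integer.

For a simple function f = sum_i c_i * 1_{A_i} with disjoint A_i,
  integral f dm = sum_i c_i * m(A_i).
Lengths of the A_i:
  m(A_1) = -4 - (-9/2) = 1/2.
  m(A_2) = -3/2 - (-2) = 1/2.
  m(A_3) = 5/4 - (-5/4) = 5/2.
  m(A_4) = 7/2 - 3/2 = 2.
Contributions c_i * m(A_i):
  (3/2) * (1/2) = 3/4.
  (-2/3) * (1/2) = -1/3.
  (-2) * (5/2) = -5.
  (1/3) * (2) = 2/3.
Total: 3/4 - 1/3 - 5 + 2/3 = -47/12.

-47/12


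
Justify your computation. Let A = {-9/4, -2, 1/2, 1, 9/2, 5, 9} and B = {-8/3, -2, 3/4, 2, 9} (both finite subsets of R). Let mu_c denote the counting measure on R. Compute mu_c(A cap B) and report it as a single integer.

Counting measure on a finite set equals cardinality. mu_c(A cap B) = |A cap B| (elements appearing in both).
Enumerating the elements of A that also lie in B gives 2 element(s).
So mu_c(A cap B) = 2.

2


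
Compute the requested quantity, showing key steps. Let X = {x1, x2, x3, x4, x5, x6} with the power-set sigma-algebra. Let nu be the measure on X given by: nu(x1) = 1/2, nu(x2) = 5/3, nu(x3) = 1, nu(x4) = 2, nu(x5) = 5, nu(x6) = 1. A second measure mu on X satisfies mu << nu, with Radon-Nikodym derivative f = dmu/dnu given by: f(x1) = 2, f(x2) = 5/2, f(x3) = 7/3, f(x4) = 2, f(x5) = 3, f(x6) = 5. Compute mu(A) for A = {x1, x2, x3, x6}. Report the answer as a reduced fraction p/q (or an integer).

By the defining property of the Radon-Nikodym derivative, for every measurable set A,
  mu(A) = integral_A f dnu.
Since nu is a discrete measure concentrated on the atoms of X, the integral over A reduces to the sum
  mu(A) = sum_{x in A} f(x) * nu({x}).
Computing each term:
  x1: f(x1) * nu(x1) = 2 * 1/2 = 1.
  x2: f(x2) * nu(x2) = 5/2 * 5/3 = 25/6.
  x3: f(x3) * nu(x3) = 7/3 * 1 = 7/3.
  x6: f(x6) * nu(x6) = 5 * 1 = 5.
Summing: mu(A) = 1 + 25/6 + 7/3 + 5 = 25/2.

25/2


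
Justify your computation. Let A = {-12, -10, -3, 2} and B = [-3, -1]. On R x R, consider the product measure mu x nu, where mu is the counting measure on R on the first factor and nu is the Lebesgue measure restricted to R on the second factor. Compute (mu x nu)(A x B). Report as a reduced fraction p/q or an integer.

For a measurable rectangle A x B, the product measure satisfies
  (mu x nu)(A x B) = mu(A) * nu(B).
  mu(A) = 4.
  nu(B) = 2.
  (mu x nu)(A x B) = 4 * 2 = 8.

8


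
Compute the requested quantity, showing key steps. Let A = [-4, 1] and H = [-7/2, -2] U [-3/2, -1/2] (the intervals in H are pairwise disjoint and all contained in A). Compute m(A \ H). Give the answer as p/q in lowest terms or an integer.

The ambient interval has length m(A) = 1 - (-4) = 5.
Since the holes are disjoint and sit inside A, by finite additivity
  m(H) = sum_i (b_i - a_i), and m(A \ H) = m(A) - m(H).
Computing the hole measures:
  m(H_1) = -2 - (-7/2) = 3/2.
  m(H_2) = -1/2 - (-3/2) = 1.
Summed: m(H) = 3/2 + 1 = 5/2.
So m(A \ H) = 5 - 5/2 = 5/2.

5/2


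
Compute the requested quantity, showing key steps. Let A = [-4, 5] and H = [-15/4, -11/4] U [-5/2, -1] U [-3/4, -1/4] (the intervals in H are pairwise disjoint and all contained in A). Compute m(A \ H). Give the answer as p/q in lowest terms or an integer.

The ambient interval has length m(A) = 5 - (-4) = 9.
Since the holes are disjoint and sit inside A, by finite additivity
  m(H) = sum_i (b_i - a_i), and m(A \ H) = m(A) - m(H).
Computing the hole measures:
  m(H_1) = -11/4 - (-15/4) = 1.
  m(H_2) = -1 - (-5/2) = 3/2.
  m(H_3) = -1/4 - (-3/4) = 1/2.
Summed: m(H) = 1 + 3/2 + 1/2 = 3.
So m(A \ H) = 9 - 3 = 6.

6


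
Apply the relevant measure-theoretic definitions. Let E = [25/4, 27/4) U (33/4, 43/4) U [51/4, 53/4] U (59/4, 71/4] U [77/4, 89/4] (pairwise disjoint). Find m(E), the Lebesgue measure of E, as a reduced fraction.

For pairwise disjoint intervals, m(union_i I_i) = sum_i m(I_i),
and m is invariant under swapping open/closed endpoints (single points have measure 0).
So m(E) = sum_i (b_i - a_i).
  I_1 has length 27/4 - 25/4 = 1/2.
  I_2 has length 43/4 - 33/4 = 5/2.
  I_3 has length 53/4 - 51/4 = 1/2.
  I_4 has length 71/4 - 59/4 = 3.
  I_5 has length 89/4 - 77/4 = 3.
Summing:
  m(E) = 1/2 + 5/2 + 1/2 + 3 + 3 = 19/2.

19/2


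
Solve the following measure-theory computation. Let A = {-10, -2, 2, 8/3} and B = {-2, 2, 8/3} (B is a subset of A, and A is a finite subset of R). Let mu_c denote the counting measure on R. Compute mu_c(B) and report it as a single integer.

Counting measure assigns mu_c(E) = |E| (number of elements) when E is finite.
B has 3 element(s), so mu_c(B) = 3.

3


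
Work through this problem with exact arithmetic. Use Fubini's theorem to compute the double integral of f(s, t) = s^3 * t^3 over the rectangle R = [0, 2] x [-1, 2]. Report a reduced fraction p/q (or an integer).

f(s, t) is a tensor product of a function of s and a function of t, and both factors are bounded continuous (hence Lebesgue integrable) on the rectangle, so Fubini's theorem applies:
  integral_R f d(m x m) = (integral_a1^b1 s^3 ds) * (integral_a2^b2 t^3 dt).
Inner integral in s: integral_{0}^{2} s^3 ds = (2^4 - 0^4)/4
  = 4.
Inner integral in t: integral_{-1}^{2} t^3 dt = (2^4 - (-1)^4)/4
  = 15/4.
Product: (4) * (15/4) = 15.

15


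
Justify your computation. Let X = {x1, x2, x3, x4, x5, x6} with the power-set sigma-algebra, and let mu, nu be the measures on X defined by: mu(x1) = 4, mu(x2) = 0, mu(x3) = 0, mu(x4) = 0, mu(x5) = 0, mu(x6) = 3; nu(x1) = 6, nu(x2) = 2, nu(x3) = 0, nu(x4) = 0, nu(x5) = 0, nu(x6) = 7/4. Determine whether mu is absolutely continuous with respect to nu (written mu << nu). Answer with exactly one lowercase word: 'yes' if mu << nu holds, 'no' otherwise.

mu << nu means: every nu-null measurable set is also mu-null; equivalently, for every atom x, if nu({x}) = 0 then mu({x}) = 0.
Checking each atom:
  x1: nu = 6 > 0 -> no constraint.
  x2: nu = 2 > 0 -> no constraint.
  x3: nu = 0, mu = 0 -> consistent with mu << nu.
  x4: nu = 0, mu = 0 -> consistent with mu << nu.
  x5: nu = 0, mu = 0 -> consistent with mu << nu.
  x6: nu = 7/4 > 0 -> no constraint.
No atom violates the condition. Therefore mu << nu.

yes


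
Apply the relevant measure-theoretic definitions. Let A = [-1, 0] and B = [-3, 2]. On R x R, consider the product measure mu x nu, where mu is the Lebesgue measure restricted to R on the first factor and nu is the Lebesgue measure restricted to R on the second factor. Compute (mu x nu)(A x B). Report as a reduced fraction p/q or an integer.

For a measurable rectangle A x B, the product measure satisfies
  (mu x nu)(A x B) = mu(A) * nu(B).
  mu(A) = 1.
  nu(B) = 5.
  (mu x nu)(A x B) = 1 * 5 = 5.

5


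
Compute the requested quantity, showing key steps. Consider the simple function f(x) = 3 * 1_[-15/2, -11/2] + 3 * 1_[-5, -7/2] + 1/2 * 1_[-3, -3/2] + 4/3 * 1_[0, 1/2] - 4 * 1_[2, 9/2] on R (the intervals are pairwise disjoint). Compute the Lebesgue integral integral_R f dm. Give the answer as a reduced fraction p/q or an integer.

For a simple function f = sum_i c_i * 1_{A_i} with disjoint A_i,
  integral f dm = sum_i c_i * m(A_i).
Lengths of the A_i:
  m(A_1) = -11/2 - (-15/2) = 2.
  m(A_2) = -7/2 - (-5) = 3/2.
  m(A_3) = -3/2 - (-3) = 3/2.
  m(A_4) = 1/2 - 0 = 1/2.
  m(A_5) = 9/2 - 2 = 5/2.
Contributions c_i * m(A_i):
  (3) * (2) = 6.
  (3) * (3/2) = 9/2.
  (1/2) * (3/2) = 3/4.
  (4/3) * (1/2) = 2/3.
  (-4) * (5/2) = -10.
Total: 6 + 9/2 + 3/4 + 2/3 - 10 = 23/12.

23/12


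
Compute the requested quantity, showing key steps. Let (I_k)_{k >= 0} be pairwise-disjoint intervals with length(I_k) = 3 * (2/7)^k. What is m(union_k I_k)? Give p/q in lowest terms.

By countable additivity of the Lebesgue measure on pairwise disjoint measurable sets,
  m(union_{k >= 0} I_k) = sum_{k >= 0} m(I_k) = sum_{k >= 0} a * r^k,
  with a = 3 and r = 2/7.
Since 0 < r = 2/7 < 1, the geometric series converges:
  sum_{k >= 0} a * r^k = a / (1 - r).
  = 3 / (1 - 2/7)
  = 3 / (5/7)
  = 21/5.

21/5


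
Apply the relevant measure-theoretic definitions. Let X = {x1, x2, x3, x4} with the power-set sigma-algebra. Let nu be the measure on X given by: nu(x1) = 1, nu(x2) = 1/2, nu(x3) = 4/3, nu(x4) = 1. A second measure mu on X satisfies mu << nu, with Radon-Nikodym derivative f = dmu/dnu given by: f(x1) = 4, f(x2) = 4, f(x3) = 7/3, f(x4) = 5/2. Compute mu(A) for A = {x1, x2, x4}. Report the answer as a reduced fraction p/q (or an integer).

By the defining property of the Radon-Nikodym derivative, for every measurable set A,
  mu(A) = integral_A f dnu.
Since nu is a discrete measure concentrated on the atoms of X, the integral over A reduces to the sum
  mu(A) = sum_{x in A} f(x) * nu({x}).
Computing each term:
  x1: f(x1) * nu(x1) = 4 * 1 = 4.
  x2: f(x2) * nu(x2) = 4 * 1/2 = 2.
  x4: f(x4) * nu(x4) = 5/2 * 1 = 5/2.
Summing: mu(A) = 4 + 2 + 5/2 = 17/2.

17/2


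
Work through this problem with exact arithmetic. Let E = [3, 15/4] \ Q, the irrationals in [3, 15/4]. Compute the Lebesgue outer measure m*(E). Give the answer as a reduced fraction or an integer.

The interval I = [3, 15/4] has m(I) = 15/4 - 3 = 3/4 (endpoints are measure-zero, so open/closed/half-open agree). Write I = (I cap Q) u (I \ Q). The rationals in I are countable, so m*(I cap Q) = 0 (cover each rational by intervals whose total length is arbitrarily small). By countable subadditivity m*(I) <= m*(I cap Q) + m*(I \ Q), hence m*(I \ Q) >= m(I) = 3/4. The reverse inequality m*(I \ Q) <= m*(I) = 3/4 is trivial since (I \ Q) is a subset of I. Therefore m*(I \ Q) = 3/4.

3/4


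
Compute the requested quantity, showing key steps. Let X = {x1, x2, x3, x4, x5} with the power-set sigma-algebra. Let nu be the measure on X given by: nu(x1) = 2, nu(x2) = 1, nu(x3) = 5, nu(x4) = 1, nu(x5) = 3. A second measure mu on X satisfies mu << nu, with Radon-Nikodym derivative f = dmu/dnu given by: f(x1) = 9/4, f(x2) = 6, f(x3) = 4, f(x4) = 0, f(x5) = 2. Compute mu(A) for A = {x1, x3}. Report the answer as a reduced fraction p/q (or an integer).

By the defining property of the Radon-Nikodym derivative, for every measurable set A,
  mu(A) = integral_A f dnu.
Since nu is a discrete measure concentrated on the atoms of X, the integral over A reduces to the sum
  mu(A) = sum_{x in A} f(x) * nu({x}).
Computing each term:
  x1: f(x1) * nu(x1) = 9/4 * 2 = 9/2.
  x3: f(x3) * nu(x3) = 4 * 5 = 20.
Summing: mu(A) = 9/2 + 20 = 49/2.

49/2


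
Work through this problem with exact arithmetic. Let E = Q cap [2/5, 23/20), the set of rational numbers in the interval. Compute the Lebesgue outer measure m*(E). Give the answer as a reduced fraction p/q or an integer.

The set Q cap [2/5, 23/20) is countable (a subset of the countable set Q). Lebesgue outer measure of any countable set is 0: each singleton {q} has m*({q}) = 0, and by countable subadditivity m*(union_k {q_k}) <= sum_k m*({q_k}) = sum_k 0 = 0. The reverse inequality m*(E) >= 0 is automatic. So m*(Q cap [2/5, 23/20)) = 0.

0


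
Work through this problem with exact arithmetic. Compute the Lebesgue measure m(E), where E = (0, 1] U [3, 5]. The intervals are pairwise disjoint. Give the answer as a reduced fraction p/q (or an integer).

For pairwise disjoint intervals, m(union_i I_i) = sum_i m(I_i),
and m is invariant under swapping open/closed endpoints (single points have measure 0).
So m(E) = sum_i (b_i - a_i).
  I_1 has length 1 - 0 = 1.
  I_2 has length 5 - 3 = 2.
Summing:
  m(E) = 1 + 2 = 3.

3


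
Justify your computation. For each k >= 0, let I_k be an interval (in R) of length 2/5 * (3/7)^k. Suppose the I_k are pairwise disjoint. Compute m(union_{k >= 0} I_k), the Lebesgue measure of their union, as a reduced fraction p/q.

By countable additivity of the Lebesgue measure on pairwise disjoint measurable sets,
  m(union_{k >= 0} I_k) = sum_{k >= 0} m(I_k) = sum_{k >= 0} a * r^k,
  with a = 2/5 and r = 3/7.
Since 0 < r = 3/7 < 1, the geometric series converges:
  sum_{k >= 0} a * r^k = a / (1 - r).
  = 2/5 / (1 - 3/7)
  = 2/5 / (4/7)
  = 7/10.

7/10


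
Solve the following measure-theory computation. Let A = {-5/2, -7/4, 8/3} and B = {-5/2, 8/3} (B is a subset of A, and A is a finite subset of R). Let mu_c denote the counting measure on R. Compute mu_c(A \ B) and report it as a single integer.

Counting measure assigns mu_c(E) = |E| (number of elements) when E is finite. For B subset A, A \ B is the set of elements of A not in B, so |A \ B| = |A| - |B|.
|A| = 3, |B| = 2, so mu_c(A \ B) = 3 - 2 = 1.

1


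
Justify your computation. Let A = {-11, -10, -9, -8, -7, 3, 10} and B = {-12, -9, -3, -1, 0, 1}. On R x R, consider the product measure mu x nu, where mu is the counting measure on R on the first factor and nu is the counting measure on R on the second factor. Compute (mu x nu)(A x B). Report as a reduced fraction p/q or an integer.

For a measurable rectangle A x B, the product measure satisfies
  (mu x nu)(A x B) = mu(A) * nu(B).
  mu(A) = 7.
  nu(B) = 6.
  (mu x nu)(A x B) = 7 * 6 = 42.

42


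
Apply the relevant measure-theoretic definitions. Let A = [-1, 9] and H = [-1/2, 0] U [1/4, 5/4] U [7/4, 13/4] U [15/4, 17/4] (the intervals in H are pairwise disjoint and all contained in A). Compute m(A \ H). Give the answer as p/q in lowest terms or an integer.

The ambient interval has length m(A) = 9 - (-1) = 10.
Since the holes are disjoint and sit inside A, by finite additivity
  m(H) = sum_i (b_i - a_i), and m(A \ H) = m(A) - m(H).
Computing the hole measures:
  m(H_1) = 0 - (-1/2) = 1/2.
  m(H_2) = 5/4 - 1/4 = 1.
  m(H_3) = 13/4 - 7/4 = 3/2.
  m(H_4) = 17/4 - 15/4 = 1/2.
Summed: m(H) = 1/2 + 1 + 3/2 + 1/2 = 7/2.
So m(A \ H) = 10 - 7/2 = 13/2.

13/2


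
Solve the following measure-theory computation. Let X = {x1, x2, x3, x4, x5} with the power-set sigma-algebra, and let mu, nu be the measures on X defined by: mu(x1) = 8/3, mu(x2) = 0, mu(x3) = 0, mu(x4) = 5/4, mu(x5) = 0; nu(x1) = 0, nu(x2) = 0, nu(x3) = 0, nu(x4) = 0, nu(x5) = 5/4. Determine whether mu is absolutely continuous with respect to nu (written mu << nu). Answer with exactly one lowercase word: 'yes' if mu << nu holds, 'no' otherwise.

mu << nu means: every nu-null measurable set is also mu-null; equivalently, for every atom x, if nu({x}) = 0 then mu({x}) = 0.
Checking each atom:
  x1: nu = 0, mu = 8/3 > 0 -> violates mu << nu.
  x2: nu = 0, mu = 0 -> consistent with mu << nu.
  x3: nu = 0, mu = 0 -> consistent with mu << nu.
  x4: nu = 0, mu = 5/4 > 0 -> violates mu << nu.
  x5: nu = 5/4 > 0 -> no constraint.
The atom(s) x1, x4 violate the condition (nu = 0 but mu > 0). Therefore mu is NOT absolutely continuous w.r.t. nu.

no


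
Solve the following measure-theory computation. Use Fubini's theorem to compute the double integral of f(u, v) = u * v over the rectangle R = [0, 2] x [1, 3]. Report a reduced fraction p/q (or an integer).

f(u, v) is a tensor product of a function of u and a function of v, and both factors are bounded continuous (hence Lebesgue integrable) on the rectangle, so Fubini's theorem applies:
  integral_R f d(m x m) = (integral_a1^b1 u du) * (integral_a2^b2 v dv).
Inner integral in u: integral_{0}^{2} u du = (2^2 - 0^2)/2
  = 2.
Inner integral in v: integral_{1}^{3} v dv = (3^2 - 1^2)/2
  = 4.
Product: (2) * (4) = 8.

8


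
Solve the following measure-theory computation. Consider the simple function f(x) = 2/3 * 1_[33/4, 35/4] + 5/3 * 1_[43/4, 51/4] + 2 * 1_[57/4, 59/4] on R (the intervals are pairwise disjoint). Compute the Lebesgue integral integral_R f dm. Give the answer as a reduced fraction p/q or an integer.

For a simple function f = sum_i c_i * 1_{A_i} with disjoint A_i,
  integral f dm = sum_i c_i * m(A_i).
Lengths of the A_i:
  m(A_1) = 35/4 - 33/4 = 1/2.
  m(A_2) = 51/4 - 43/4 = 2.
  m(A_3) = 59/4 - 57/4 = 1/2.
Contributions c_i * m(A_i):
  (2/3) * (1/2) = 1/3.
  (5/3) * (2) = 10/3.
  (2) * (1/2) = 1.
Total: 1/3 + 10/3 + 1 = 14/3.

14/3


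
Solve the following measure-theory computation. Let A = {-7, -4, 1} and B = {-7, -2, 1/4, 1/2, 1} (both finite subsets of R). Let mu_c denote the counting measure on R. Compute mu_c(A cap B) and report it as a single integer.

Counting measure on a finite set equals cardinality. mu_c(A cap B) = |A cap B| (elements appearing in both).
Enumerating the elements of A that also lie in B gives 2 element(s).
So mu_c(A cap B) = 2.

2


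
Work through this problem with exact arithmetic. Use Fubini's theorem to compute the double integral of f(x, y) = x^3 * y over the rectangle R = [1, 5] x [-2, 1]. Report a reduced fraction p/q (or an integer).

f(x, y) is a tensor product of a function of x and a function of y, and both factors are bounded continuous (hence Lebesgue integrable) on the rectangle, so Fubini's theorem applies:
  integral_R f d(m x m) = (integral_a1^b1 x^3 dx) * (integral_a2^b2 y dy).
Inner integral in x: integral_{1}^{5} x^3 dx = (5^4 - 1^4)/4
  = 156.
Inner integral in y: integral_{-2}^{1} y dy = (1^2 - (-2)^2)/2
  = -3/2.
Product: (156) * (-3/2) = -234.

-234
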